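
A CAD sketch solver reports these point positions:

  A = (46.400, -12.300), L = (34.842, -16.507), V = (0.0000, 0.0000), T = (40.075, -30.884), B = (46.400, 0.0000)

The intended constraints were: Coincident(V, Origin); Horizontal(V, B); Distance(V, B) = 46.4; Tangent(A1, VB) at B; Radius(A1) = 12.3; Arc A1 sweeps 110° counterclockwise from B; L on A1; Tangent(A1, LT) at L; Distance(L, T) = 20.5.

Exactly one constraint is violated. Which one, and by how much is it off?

Distance(L, T) = 20.5 — off by 5.20.

V = (0.00, 0.00) ✓; V.y = 0.00, B.y = 0.00 ✓; |VB| = 46.40 ✓; ∠(AB, BV) = 90.00° ✓; |AB| = 12.30 ✓; bearing(A→L) − bearing(A→B) = 110.0° ✓; |AL| = 12.30 ✓; ∠(AL, LT) = 90.00° ✓; |LT| = 15.30 ✗.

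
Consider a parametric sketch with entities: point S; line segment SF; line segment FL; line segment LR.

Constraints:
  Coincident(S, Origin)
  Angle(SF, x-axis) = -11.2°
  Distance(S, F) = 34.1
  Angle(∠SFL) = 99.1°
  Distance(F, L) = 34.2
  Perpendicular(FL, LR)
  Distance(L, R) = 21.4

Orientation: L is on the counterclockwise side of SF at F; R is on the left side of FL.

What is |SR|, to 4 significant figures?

41.45

∠SFL = 99.1°, so FL runs at -11.2° + (180° − 99.1°) = 69.70° from the x-axis; with |FL| = 34.2, L = F + 34.2·(cos 69.70°, sin 69.70°) = (45.32, 25.45). FL is perpendicular to LR; with |LR| = 21.4 on the left of FL, R = L + 21.4·(-0.9379, 0.3469) = (25.24, 32.88). Then |SR| = |R − S| = 41.45.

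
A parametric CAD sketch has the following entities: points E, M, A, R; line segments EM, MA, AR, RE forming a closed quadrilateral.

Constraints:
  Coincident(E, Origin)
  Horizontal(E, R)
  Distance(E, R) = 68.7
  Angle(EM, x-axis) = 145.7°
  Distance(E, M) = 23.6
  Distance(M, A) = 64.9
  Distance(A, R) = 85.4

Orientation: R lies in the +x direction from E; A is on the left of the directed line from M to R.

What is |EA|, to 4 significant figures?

69.38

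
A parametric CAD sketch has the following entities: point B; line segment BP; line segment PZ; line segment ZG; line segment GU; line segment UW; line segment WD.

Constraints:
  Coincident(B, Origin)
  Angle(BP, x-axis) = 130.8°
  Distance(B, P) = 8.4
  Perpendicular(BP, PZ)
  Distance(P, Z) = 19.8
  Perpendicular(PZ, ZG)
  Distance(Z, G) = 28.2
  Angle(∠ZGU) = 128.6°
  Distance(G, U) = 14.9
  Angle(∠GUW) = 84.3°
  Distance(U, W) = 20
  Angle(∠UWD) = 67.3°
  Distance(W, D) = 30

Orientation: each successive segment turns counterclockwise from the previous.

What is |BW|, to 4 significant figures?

12.60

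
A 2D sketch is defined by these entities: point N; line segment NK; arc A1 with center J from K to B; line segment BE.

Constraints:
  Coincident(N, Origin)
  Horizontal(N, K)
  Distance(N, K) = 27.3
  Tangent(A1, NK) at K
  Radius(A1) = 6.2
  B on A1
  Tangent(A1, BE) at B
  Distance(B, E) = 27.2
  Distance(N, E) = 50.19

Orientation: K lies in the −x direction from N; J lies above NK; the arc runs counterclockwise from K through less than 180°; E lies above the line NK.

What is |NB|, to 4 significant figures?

24.53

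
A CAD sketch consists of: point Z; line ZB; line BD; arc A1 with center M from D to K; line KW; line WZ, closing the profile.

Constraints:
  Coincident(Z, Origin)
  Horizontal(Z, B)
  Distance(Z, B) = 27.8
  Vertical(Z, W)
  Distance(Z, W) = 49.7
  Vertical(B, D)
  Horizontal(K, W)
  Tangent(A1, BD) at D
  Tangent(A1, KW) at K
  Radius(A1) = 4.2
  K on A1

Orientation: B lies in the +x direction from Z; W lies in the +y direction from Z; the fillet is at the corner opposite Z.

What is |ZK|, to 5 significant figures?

55.019

Z is at the origin; Z and B share the same y with |ZB| = 27.8 and B on the +x side, so B = (27.800, 0.0000). Z and W share the same x with |ZW| = 49.7 and W on the +y side, so W = (0.0000, 49.700). The virtual corner opposite Z is at (27.800, 49.700). Since A1 is tangent to BD there, MD ⟂ BD and since A1 is tangent to KW there, MK ⟂ KW, with radius 4.2, so the center M sits 4.2 in from both sides at M = (23.600, 45.500). That places the tangent points at D = (27.800, 45.500) on BD and K = (23.600, 49.700) on KW. Then |ZK| = |K − Z| = 55.019.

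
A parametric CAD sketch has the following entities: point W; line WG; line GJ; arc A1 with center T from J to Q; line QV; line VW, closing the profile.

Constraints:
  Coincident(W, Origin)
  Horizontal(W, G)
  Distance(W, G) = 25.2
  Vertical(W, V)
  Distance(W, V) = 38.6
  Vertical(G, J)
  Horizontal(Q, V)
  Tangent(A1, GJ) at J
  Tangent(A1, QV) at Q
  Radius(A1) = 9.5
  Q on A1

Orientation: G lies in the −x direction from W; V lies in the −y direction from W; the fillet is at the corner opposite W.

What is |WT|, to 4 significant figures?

33.07

W is at the origin; W and G share the same y with |WG| = 25.2 and G on the −x side, so G = (-25.20, 0.000). W and V share the same x with |WV| = 38.6 and V on the −y side, so V = (0.000, -38.60). The virtual corner opposite W is at (-25.20, -38.60). Since A1 is tangent to GJ there, TJ ⟂ GJ and A1 meets QV tangentially, so TQ is at right angles to QV, with radius 9.5, so the center T sits 9.5 in from both sides at T = (-15.70, -29.10). Then |WT| = |T − W| = 33.07.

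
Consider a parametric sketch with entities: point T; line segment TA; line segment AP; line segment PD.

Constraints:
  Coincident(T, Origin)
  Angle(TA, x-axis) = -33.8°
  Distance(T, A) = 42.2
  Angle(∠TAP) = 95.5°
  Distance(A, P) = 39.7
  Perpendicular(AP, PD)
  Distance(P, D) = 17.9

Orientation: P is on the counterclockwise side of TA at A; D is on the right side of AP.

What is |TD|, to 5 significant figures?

74.177

T is at the origin; TA runs at -33.8° with length 42.2, so A = 42.2·(cos -33.8°, sin -33.8°) = (35.068, -23.476). ∠TAP = 95.5°, so AP runs at -33.8° + (180° − 95.5°) = 50.700° from the x-axis; with |AP| = 39.7, P = A + 39.7·(cos 50.700°, sin 50.700°) = (60.213, 7.2458). AP ⟂ PD; with |PD| = 17.9 on the right of AP, D = P + 17.9·(0.77384, -0.63338) = (74.065, -4.0917). Then |TD| = |D − T| = 74.177.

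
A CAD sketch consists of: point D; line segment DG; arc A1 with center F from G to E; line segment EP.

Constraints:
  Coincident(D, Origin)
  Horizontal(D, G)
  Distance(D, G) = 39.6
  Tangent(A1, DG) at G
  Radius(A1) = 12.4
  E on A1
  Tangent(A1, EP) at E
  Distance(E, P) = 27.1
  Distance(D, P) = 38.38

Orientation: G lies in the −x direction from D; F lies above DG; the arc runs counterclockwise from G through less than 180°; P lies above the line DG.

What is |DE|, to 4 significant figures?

29.12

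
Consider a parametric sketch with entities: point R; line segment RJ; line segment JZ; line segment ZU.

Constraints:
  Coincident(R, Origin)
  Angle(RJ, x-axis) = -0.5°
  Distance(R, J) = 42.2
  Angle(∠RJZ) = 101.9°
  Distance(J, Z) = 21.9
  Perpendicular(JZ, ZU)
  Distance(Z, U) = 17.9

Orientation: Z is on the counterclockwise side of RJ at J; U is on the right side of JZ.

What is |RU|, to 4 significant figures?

66.64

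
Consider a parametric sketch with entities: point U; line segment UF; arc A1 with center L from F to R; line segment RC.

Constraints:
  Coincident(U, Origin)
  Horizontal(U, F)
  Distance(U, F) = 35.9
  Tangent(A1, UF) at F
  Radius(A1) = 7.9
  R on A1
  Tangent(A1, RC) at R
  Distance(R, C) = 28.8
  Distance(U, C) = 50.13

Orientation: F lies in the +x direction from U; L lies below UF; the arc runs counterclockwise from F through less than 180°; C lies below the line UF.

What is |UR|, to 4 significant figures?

29.61

Checks: U = (0.00, 0.00) ✓; |LF| = 7.900 ✓; |LR| = 7.900 ✓; ∠(LR, RC) = 90.00° ✓; |RC| = 28.80 ✓; |UC| = 50.13 ✓.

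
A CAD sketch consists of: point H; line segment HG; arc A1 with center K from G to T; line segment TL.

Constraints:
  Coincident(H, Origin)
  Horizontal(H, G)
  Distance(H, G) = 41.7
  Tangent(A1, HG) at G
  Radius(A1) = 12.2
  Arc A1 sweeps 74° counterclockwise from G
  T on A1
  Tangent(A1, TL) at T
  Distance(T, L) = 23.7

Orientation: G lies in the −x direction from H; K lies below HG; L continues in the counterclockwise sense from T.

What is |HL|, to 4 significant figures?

67.79

H is at the origin; HG is horizontal with |HG| = 41.7 and G on the −x side, so G = (-41.70, 0.000). Since A1 is tangent to HG there, KG ⟂ HG, so K = G + (0, -12.2) = (-41.70, -12.20). On A1, G sits at bearing 90° from K; a 74° counterclockwise sweep puts T at bearing 164°, so T = K + 12.2·(cos 164°, sin 164°) = (-53.43, -8.837). A1 meets TL tangentially, so KT is at right angles to TL, so TL runs along (−sin 164°, cos 164°); with |TL| = 23.7, L = (-59.96, -31.62). Then |HL| = |L − H| = 67.79.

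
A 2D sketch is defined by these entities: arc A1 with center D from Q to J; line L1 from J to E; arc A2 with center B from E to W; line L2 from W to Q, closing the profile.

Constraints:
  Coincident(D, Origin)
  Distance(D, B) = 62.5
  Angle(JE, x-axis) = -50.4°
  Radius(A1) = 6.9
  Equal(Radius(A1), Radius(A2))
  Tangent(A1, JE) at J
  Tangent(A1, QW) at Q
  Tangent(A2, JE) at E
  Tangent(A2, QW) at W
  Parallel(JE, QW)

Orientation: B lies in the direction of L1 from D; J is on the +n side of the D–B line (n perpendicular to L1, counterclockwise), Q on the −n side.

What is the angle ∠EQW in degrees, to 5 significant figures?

12.451°

The slot axis is L1's direction at -50.4°, so u = (cos -50.4°, sin -50.4°) = (0.63742, -0.77051) and n = (−sin -50.4°, cos -50.4°) = (0.77051, 0.63742). D is at the origin and B lies 62.5 along u from D, so B = 62.5·u = (39.839, -48.157). Tangency of A1 to both parallel lines with radius 6.9 puts J and Q at D ± 6.9·n: J = (5.3165, 4.3982), Q = (-5.3165, -4.3982). Equal radii place E and W the same way about B: E = B + 6.9·n = (45.156, -43.759), W = B − 6.9·n = (34.522, -52.555). Then cos ∠EQW = QE·QW / (|QE||QW|), giving 12.451°.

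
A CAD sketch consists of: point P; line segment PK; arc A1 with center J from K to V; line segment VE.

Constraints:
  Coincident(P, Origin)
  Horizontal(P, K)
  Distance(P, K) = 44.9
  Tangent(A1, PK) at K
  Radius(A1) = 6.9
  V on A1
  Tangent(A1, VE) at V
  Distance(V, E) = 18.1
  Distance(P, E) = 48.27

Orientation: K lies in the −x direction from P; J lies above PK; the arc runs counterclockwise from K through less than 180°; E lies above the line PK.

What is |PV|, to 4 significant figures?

38.89

P is at the origin; P and K share the same y with |PK| = 44.9 and K on the −x side, so K = (-44.90, 0.000). Since A1 is tangent to PK there, JK ⟂ PK, so J = K + (0, 6.9) = (-44.90, 6.900). Since JV ⟂ VE (tangency), |JE| = √(6.9² + 18.1²) = 19.37 regardless of where V sits on A1. So E lies on both circle(P, 48.27) and circle(J, 19.37); the above-PK intersection is E = (-40.78, 25.83). V is the foot of the tangent from E: V = (-38.08, 7.930).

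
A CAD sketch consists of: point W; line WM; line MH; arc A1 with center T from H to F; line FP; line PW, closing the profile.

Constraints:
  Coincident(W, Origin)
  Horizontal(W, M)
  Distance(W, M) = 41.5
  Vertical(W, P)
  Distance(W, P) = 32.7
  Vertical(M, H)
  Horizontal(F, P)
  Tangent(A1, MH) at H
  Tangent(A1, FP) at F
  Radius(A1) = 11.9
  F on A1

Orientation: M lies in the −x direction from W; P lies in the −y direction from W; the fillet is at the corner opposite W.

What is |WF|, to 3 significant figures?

44.1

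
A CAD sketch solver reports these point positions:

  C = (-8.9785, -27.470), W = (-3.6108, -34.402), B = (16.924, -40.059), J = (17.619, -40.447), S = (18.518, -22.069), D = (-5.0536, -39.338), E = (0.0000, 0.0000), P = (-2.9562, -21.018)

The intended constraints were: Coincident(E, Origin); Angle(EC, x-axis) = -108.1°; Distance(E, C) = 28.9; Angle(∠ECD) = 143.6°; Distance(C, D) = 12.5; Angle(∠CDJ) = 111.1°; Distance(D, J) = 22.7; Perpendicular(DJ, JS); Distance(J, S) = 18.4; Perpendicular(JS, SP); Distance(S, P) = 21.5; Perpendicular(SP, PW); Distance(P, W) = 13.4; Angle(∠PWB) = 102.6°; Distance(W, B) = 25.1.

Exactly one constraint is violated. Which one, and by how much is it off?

Distance(W, B) = 25.1 — off by 3.80.

E = (0.00, 0.00) ✓; EC at -108.1° ✓; |EC| = 28.90 ✓; ∠ECD = 143.6° ✓; |CD| = 12.50 ✓; ∠CDJ = 111.1° ✓; |DJ| = 22.70 ✓; ∠(DJ, JS) = 90.00° ✓; |JS| = 18.40 ✓; ∠(JS, SP) = 90.00° ✓; |SP| = 21.50 ✓; ∠(SP, PW) = 90.00° ✓; |PW| = 13.40 ✓; ∠PWB = 102.6° ✓; |WB| = 21.30 ✗.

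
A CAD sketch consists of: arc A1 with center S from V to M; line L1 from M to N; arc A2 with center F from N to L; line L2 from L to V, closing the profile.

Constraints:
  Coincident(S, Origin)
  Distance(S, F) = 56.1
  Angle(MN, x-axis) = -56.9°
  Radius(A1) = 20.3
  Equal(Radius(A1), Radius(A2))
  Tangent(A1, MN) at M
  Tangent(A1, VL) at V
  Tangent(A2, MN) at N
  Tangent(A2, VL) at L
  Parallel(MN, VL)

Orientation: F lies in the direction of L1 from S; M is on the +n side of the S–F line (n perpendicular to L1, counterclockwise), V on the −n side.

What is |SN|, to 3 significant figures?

59.7

Tangency of A1 to both parallel lines with radius 20.3 puts M and V at S ± 20.3·n: M = (17.0, 11.1), V = (-17.0, -11.1). Equal radii place N and L the same way about F: N = F + 20.3·n = (47.6, -35.9), L = F − 20.3·n = (13.6, -58.1). Then |SN| = |N − S| = 59.7.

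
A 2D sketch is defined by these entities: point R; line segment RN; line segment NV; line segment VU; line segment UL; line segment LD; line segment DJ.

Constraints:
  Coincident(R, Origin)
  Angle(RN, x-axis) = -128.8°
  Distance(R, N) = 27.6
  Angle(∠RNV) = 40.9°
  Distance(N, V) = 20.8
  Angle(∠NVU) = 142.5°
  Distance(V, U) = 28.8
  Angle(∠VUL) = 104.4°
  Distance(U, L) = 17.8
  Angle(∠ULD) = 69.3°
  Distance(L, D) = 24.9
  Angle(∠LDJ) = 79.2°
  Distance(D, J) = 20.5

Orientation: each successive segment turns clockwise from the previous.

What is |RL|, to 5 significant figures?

22.371

∠NVU = 142.5° gives VU at 54.600° from the x-axis; with |VU| = 28.8, U = (-1.3732, 22.752). ∠VUL = 104.4° gives UL at -21.000° from the x-axis; with |UL| = 17.8, L = (15.245, 16.373). Then |RL| = |L − R| = 22.371.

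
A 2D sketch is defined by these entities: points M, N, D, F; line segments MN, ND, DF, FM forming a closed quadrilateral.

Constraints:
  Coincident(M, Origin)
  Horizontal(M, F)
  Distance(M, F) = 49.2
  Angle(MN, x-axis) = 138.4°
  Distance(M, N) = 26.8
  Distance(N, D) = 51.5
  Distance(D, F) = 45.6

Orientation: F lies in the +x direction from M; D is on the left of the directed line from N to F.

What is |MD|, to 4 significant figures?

47.72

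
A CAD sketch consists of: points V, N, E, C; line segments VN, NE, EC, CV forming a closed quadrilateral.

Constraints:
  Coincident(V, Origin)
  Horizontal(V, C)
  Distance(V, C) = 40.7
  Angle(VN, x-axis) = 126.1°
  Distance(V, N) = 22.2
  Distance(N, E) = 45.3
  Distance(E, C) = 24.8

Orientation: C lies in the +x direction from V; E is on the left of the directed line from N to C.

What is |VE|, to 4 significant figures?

39.45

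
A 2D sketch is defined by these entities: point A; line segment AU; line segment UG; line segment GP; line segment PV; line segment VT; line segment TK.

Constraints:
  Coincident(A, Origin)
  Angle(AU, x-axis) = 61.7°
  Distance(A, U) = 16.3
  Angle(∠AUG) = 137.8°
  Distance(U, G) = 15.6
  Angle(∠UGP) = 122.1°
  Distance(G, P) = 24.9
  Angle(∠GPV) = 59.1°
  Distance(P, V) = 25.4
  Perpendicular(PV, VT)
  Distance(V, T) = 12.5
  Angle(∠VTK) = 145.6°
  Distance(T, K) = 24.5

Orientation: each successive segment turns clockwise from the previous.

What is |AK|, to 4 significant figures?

36.33

A is at the origin; AU runs at 61.7° with length 16.3, so U = (7.728, 14.35). ∠AUG = 137.8° gives UG at 19.50° from the x-axis; with |UG| = 15.6, G = (22.43, 19.56). ∠UGP = 122.1° gives GP at -38.40° from the x-axis; with |GP| = 24.9, P = (41.95, 4.093). ∠GPV = 59.1° gives PV at -159.3° from the x-axis; with |PV| = 25.4, V = (18.19, -4.886). PV is perpendicular to VT, so VT runs at 110.7°; with |VT| = 12.5, T = (13.77, 6.807). ∠VTK = 145.6° gives TK at 76.30° from the x-axis; with |TK| = 24.5, K = (19.57, 30.61). Then |AK| = |K − A| = 36.33.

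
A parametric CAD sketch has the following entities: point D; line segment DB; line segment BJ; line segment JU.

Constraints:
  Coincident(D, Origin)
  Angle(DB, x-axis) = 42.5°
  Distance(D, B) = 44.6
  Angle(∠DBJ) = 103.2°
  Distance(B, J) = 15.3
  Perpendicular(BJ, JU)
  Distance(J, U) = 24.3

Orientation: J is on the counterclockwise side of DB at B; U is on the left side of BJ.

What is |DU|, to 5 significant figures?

31.861

D is at the origin; DB runs at 42.5° with length 44.6, so B = 44.6·(cos 42.5°, sin 42.5°) = (32.883, 30.131). ∠DBJ = 103.2°, so BJ runs at 42.5° + (180° − 103.2°) = 119.30° from the x-axis; with |BJ| = 15.3, J = B + 15.3·(cos 119.30°, sin 119.30°) = (25.395, 43.474). The perpendicularity gives JU at right angles to BJ; with |JU| = 24.3 on the left of BJ, U = J + 24.3·(-0.87207, -0.48938) = (4.2037, 31.582). Then |DU| = |U − D| = 31.861.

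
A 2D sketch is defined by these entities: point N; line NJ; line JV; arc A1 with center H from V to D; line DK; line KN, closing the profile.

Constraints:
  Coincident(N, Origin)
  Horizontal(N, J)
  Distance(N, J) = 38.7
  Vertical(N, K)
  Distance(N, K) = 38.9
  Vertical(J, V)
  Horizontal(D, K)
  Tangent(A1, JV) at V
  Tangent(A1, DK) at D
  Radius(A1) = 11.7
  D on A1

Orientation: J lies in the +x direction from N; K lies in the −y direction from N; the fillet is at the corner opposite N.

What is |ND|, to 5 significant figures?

47.352

The virtual corner opposite N is at (38.700, -38.900). A1 meets JV tangentially, so HV is at right angles to JV and since A1 is tangent to DK there, HD ⟂ DK, with radius 11.7, so the center H sits 11.7 in from both sides at H = (27.000, -27.200). That places the tangent points at V = (38.700, -27.200) on JV and D = (27.000, -38.900) on DK. Then |ND| = |D − N| = 47.352.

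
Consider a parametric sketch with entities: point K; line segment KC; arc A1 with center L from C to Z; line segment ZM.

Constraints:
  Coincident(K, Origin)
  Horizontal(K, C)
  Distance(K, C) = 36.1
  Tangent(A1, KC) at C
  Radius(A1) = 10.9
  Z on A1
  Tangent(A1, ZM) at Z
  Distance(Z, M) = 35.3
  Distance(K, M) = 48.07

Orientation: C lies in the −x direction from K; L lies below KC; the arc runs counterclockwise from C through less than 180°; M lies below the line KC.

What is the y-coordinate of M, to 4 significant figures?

-43.92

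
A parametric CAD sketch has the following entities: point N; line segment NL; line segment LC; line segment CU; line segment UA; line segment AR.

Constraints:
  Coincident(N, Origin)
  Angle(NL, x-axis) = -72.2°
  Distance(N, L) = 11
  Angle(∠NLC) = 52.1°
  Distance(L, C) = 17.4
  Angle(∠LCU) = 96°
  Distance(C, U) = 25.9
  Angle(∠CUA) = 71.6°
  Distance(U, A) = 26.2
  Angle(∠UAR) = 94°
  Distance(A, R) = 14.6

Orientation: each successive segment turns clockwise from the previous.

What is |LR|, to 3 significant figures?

6.60

∠CUA = 71.6° gives UA at -32.5° from the x-axis; with |UA| = 26.2, A = (15.4, 6.55). ∠UAR = 94.0° gives AR at -119° from the x-axis; with |AR| = 14.6, R = (8.46, -6.28). Then |LR| = |R − L| = 6.60.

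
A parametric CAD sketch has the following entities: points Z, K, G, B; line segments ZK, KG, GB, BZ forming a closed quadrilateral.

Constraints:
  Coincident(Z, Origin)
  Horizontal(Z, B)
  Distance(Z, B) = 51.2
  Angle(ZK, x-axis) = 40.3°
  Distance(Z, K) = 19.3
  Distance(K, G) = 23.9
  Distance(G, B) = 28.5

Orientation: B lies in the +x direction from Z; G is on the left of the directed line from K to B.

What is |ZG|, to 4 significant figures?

42.98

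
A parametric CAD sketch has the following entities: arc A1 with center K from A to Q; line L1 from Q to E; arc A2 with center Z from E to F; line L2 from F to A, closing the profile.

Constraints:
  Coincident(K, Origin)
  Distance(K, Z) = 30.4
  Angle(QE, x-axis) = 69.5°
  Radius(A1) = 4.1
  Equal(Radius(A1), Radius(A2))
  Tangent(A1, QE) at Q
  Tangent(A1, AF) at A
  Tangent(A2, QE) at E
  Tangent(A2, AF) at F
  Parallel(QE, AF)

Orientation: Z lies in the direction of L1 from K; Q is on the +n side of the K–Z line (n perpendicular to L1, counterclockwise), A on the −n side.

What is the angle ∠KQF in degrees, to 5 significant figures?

74.904°

Tangency of A1 to both parallel lines with radius 4.1 puts Q and A at K ± 4.1·n: Q = (-3.8404, 1.4359), A = (3.8404, -1.4359). Equal radii place E and F the same way about Z: E = Z + 4.1·n = (6.8059, 29.911), F = Z − 4.1·n = (14.487, 27.039). Then cos ∠KQF = QK·QF / (|QK||QF|), giving 74.904°.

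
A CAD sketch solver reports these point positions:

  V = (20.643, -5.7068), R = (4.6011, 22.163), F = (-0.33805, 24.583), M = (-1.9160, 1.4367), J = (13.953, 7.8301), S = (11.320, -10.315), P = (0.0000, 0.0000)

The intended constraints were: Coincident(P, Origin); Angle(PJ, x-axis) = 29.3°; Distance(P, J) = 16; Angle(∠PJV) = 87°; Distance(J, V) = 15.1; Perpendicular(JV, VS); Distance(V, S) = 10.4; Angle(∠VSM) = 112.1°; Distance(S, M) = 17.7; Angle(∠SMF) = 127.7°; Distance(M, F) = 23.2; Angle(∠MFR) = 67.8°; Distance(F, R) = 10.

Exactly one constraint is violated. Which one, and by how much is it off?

Distance(F, R) = 10 — off by 4.50.

P = (0.00, 0.00) ✓; PJ at 29.30° ✓; |PJ| = 16.00 ✓; ∠PJV = 87.00° ✓; |JV| = 15.10 ✓; ∠(JV, VS) = 90.00° ✓; |VS| = 10.40 ✓; ∠VSM = 112.1° ✓; |SM| = 17.70 ✓; ∠SMF = 127.7° ✓; |MF| = 23.20 ✓; ∠MFR = 67.80° ✓; |FR| = 5.500 ✗.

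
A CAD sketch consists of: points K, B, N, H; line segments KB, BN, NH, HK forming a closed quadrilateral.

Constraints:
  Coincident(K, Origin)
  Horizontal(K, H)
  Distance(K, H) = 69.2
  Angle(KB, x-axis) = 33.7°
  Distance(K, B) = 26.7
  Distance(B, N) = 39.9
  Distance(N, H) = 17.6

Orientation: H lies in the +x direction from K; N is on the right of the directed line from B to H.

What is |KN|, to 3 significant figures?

54.9

K is at the origin; KH is horizontal with |KH| = 69.2 and H in +x, so H = (69.2, 0). KB runs at 33.7° with |KB| = 26.7, so B = (22.2, 14.8). N is determined by |BN| = 39.9 and |NH| = 17.6 together: it lies at the intersection of circle(B, 39.9) and circle(H, 17.6). With |BH| = 49.3, the foot of the radical line on BH is 37.6 from B and the perpendicular offset is √(39.9² − 37.6²) = 13.2. Taking the right-of-BH solution: N = (54.1, -9.11).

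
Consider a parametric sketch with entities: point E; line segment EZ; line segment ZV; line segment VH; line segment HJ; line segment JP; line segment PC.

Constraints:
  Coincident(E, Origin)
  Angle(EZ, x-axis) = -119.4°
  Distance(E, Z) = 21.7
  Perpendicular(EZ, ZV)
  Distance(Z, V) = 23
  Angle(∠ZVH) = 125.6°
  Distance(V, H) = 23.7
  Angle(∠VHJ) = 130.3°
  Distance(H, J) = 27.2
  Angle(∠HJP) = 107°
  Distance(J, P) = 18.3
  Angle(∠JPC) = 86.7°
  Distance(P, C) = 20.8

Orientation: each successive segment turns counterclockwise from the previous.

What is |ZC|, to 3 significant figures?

28.4

∠HJP = 107.0° gives JP at 148° from the x-axis; with |JP| = 18.3, P = (22.6, 15.8). ∠JPC = 86.7° gives PC at -119° from the x-axis; with |PC| = 20.8, C = (12.5, -2.36). Then |ZC| = |C − Z| = 28.4.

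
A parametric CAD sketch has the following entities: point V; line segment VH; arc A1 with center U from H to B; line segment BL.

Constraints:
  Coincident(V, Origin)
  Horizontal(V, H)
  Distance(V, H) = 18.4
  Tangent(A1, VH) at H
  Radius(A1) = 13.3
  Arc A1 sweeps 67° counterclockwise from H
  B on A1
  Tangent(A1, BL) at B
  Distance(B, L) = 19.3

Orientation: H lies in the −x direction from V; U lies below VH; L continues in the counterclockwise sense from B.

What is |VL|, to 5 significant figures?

46.122

V is at the origin; V and H share the same y with |VH| = 18.4 and H on the −x side, so H = (-18.400, 0.0000). A1 meets VH tangentially, so UH is at right angles to VH, so U = H + (0, -13.3) = (-18.400, -13.300). On A1, H sits at bearing 90° from U; a 67° counterclockwise sweep puts B at bearing 157°, so B = U + 13.3·(cos 157°, sin 157°) = (-30.643, -8.1033). The tangent condition forces UB to be normal to BL, so BL runs along (−sin 157°, cos 157°); with |BL| = 19.3, L = (-38.184, -25.869). Then |VL| = |L − V| = 46.122.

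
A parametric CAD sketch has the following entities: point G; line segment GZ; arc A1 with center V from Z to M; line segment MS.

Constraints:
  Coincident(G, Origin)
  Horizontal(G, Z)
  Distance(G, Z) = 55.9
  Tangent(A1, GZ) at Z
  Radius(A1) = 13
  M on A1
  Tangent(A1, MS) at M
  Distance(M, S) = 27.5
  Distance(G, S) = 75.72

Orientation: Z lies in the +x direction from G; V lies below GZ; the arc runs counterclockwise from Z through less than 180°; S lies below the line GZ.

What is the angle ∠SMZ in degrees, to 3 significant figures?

116°

Checks: |VM| = 13.00 ✓; ∠(VM, MS) = 90.00° ✓; |MS| = 27.50 ✓; |GS| = 75.72 ✓.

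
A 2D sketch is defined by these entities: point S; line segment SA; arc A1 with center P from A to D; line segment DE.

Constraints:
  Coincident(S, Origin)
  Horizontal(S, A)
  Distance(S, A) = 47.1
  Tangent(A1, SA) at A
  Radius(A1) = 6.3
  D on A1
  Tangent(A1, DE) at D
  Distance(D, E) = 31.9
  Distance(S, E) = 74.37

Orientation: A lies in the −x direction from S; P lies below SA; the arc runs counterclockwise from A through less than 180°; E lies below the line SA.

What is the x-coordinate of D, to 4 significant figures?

-52.71

Checks: |SA| = 47.10 ✓; |PD| = 6.300 ✓; ∠(PD, DE) = 90.00° ✓; |DE| = 31.90 ✓; |SE| = 74.37 ✓.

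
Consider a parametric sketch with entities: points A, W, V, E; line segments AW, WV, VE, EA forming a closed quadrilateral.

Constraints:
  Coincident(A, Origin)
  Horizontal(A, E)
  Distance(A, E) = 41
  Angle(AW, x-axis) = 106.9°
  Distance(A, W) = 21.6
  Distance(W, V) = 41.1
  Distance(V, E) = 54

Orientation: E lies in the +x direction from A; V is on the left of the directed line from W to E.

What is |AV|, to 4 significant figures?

55.10

A is at the origin; AE is horizontal with |AE| = 41.0 and E in +x, so E = (41.0, 0). AW runs at 106.9° with |AW| = 21.6, so W = (-6.279, 20.67). V is determined by |WV| = 41.1 and |VE| = 54.0 together: it lies at the intersection of circle(W, 41.1) and circle(E, 54.0). With |WE| = 51.60, the foot of the radical line on WE is 13.91 from W and the perpendicular offset is √(41.1² − 13.91²) = 38.67. Taking the left-of-WE solution: V = (21.96, 50.53).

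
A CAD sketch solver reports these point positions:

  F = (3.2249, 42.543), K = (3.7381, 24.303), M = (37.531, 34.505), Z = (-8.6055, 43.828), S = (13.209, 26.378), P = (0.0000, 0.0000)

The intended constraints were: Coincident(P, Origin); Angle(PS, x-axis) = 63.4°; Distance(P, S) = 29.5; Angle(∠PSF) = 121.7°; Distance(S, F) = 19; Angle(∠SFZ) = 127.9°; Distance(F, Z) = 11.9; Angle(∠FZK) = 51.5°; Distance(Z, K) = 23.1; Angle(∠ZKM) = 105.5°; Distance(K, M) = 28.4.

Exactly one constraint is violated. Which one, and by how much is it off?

Distance(K, M) = 28.4 — off by 6.90.

P = (0.00, 0.00) ✓; PS at 63.40° ✓; |PS| = 29.50 ✓; ∠PSF = 121.7° ✓; |SF| = 19.00 ✓; ∠SFZ = 127.9° ✓; |FZ| = 11.90 ✓; ∠FZK = 51.50° ✓; |ZK| = 23.10 ✓; ∠ZKM = 105.5° ✓; |KM| = 35.30 ✗.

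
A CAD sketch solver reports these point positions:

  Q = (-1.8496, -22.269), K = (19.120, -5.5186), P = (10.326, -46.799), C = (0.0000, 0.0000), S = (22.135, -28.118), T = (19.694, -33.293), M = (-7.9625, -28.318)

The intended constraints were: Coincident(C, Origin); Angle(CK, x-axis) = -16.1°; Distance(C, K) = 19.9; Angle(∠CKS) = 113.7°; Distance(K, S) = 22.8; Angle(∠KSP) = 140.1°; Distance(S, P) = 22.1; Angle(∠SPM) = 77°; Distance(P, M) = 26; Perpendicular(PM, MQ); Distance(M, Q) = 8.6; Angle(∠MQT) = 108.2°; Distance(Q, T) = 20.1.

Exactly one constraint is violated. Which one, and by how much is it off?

Distance(Q, T) = 20.1 — off by 4.10.

C = (0.00, 0.00) ✓; CK at -16.10° ✓; |CK| = 19.90 ✓; ∠CKS = 113.7° ✓; |KS| = 22.80 ✓; ∠KSP = 140.1° ✓; |SP| = 22.10 ✓; ∠SPM = 77.00° ✓; |PM| = 26.00 ✓; ∠(PM, MQ) = 90.00° ✓; |MQ| = 8.600 ✓; ∠MQT = 108.2° ✓; |QT| = 24.20 ✗.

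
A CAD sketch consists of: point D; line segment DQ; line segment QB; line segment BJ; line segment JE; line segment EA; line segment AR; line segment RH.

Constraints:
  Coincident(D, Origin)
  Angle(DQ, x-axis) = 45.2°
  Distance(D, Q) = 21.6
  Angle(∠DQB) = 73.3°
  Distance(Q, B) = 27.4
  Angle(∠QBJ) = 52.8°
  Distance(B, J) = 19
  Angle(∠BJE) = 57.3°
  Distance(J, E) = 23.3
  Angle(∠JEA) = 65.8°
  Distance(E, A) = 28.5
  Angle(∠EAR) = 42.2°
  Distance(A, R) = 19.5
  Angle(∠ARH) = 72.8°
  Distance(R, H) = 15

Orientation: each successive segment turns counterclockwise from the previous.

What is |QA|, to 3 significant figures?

36.6

D is at the origin; DQ runs at 45.2° with length 21.6, so Q = (15.2, 15.3). ∠DQB = 73.3° gives QB at 152° from the x-axis; with |QB| = 27.4, B = (-8.95, 28.2). ∠QBJ = 52.8° gives BJ at -80.9° from the x-axis; with |BJ| = 19.0, J = (-5.95, 9.47). ∠BJE = 57.3° gives JE at 41.8° from the x-axis; with |JE| = 23.3, E = (11.4, 25.0). ∠JEA = 65.8° gives EA at 156° from the x-axis; with |EA| = 28.5, A = (-14.6, 36.6). Then |QA| = |A − Q| = 36.6.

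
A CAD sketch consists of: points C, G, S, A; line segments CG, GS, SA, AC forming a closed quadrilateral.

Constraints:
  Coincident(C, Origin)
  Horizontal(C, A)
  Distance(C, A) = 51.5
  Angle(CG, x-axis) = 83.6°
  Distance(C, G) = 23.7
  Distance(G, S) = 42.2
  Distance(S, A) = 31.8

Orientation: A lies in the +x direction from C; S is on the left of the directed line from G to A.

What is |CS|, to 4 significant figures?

53.95

C is at the origin; CA is horizontal with |CA| = 51.5 and A in +x, so A = (51.5, 0). CG runs at 83.6° with |CG| = 23.7, so G = (2.642, 23.55). S is determined by |GS| = 42.2 and |SA| = 31.8 together: it lies at the intersection of circle(G, 42.2) and circle(A, 31.8). With |GA| = 54.24, the foot of the radical line on GA is 34.21 from G and the perpendicular offset is √(42.2² − 34.21²) = 24.70. Taking the left-of-GA solution: S = (44.19, 30.95).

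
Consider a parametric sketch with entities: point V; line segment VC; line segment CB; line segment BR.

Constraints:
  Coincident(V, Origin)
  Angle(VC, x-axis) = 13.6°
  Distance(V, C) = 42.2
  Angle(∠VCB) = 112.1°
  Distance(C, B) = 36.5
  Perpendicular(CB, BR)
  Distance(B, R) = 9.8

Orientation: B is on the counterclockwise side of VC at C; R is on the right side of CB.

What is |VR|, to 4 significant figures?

71.66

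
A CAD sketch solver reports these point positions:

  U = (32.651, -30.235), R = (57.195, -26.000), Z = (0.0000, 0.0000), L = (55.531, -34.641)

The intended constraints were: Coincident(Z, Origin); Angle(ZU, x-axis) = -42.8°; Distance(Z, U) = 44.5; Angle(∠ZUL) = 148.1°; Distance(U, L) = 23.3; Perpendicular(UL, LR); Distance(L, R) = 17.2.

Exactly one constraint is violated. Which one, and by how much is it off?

Distance(L, R) = 17.2 — off by 8.40.

Z = (0.00, 0.00) ✓; ZU at -42.80° ✓; |ZU| = 44.50 ✓; ∠ZUL = 148.1° ✓; |UL| = 23.30 ✓; ∠(UL, LR) = 90.00° ✓; |LR| = 8.800 ✗.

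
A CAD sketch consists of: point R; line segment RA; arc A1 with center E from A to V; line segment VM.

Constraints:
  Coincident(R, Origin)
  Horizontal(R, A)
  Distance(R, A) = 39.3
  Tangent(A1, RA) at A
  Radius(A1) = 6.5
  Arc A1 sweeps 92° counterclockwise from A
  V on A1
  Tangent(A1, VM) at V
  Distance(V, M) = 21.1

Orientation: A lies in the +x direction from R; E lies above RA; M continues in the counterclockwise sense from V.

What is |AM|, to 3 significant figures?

28.4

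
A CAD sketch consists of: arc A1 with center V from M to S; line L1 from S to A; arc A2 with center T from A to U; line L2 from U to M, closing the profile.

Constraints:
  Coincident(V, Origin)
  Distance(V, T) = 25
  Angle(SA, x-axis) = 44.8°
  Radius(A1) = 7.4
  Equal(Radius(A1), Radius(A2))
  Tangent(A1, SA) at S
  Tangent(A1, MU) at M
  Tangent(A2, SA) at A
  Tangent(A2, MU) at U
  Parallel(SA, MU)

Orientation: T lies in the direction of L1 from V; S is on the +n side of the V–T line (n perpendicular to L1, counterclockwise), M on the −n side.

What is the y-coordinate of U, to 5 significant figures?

12.365

Tangency of A1 to both parallel lines with radius 7.4 puts S and M at V ± 7.4·n: S = (-5.2143, 5.2508), M = (5.2143, -5.2508). Equal radii place A and U the same way about T: A = T + 7.4·n = (12.525, 22.867), U = T − 7.4·n = (22.954, 12.365). So U.y = 12.365.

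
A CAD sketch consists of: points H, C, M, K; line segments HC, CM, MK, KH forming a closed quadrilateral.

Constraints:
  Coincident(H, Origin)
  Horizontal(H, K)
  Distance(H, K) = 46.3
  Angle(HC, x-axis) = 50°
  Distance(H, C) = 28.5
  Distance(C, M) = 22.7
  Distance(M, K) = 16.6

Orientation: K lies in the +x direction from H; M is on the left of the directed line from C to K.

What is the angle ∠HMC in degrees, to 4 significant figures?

37.48°

Checks: |CM| = 22.70 ✓; |MK| = 16.60 ✓.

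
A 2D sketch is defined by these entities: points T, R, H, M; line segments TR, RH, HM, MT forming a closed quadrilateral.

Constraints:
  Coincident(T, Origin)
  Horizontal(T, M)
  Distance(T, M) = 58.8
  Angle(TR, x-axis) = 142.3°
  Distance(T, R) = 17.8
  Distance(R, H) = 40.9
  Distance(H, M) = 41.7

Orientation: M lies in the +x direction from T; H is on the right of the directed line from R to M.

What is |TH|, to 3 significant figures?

23.1

Checks: T.y = 0.00, M.y = 0.00 ✓; |RH| = 40.90 ✓; |HM| = 41.70 ✓.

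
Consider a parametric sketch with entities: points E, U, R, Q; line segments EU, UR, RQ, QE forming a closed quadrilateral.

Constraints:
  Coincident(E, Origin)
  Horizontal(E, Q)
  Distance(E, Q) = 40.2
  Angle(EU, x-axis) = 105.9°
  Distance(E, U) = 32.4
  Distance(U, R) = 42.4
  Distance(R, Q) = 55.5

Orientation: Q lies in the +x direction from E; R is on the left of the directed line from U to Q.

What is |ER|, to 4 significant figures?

60.24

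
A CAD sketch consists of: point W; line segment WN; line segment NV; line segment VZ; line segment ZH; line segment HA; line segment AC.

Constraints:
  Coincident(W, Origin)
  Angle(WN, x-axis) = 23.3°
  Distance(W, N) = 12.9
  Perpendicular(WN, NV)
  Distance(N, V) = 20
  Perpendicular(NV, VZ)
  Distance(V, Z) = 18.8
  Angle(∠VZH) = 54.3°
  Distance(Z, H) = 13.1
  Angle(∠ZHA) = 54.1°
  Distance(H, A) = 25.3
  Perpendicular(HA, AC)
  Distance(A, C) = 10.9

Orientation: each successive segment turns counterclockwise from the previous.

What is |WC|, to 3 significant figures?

36.8

W is at the origin; WN runs at 23.3° with length 12.9, so N = (11.8, 5.10). The perpendicularity gives NV at right angles to WN, so NV runs at 113°; with |NV| = 20.0, V = (3.94, 23.5). The perpendicularity gives VZ at right angles to NV, so VZ runs at -157°; with |VZ| = 18.8, Z = (-13.3, 16.0). ∠VZH = 54.3° gives ZH at -31.0° from the x-axis; with |ZH| = 13.1, H = (-2.10, 9.29). ∠ZHA = 54.1° gives HA at 94.9° from the x-axis; with |HA| = 25.3, A = (-4.26, 34.5). The perpendicularity gives AC at right angles to HA, so AC runs at -175°; with |AC| = 10.9, C = (-15.1, 33.6). Then |WC| = |C − W| = 36.8.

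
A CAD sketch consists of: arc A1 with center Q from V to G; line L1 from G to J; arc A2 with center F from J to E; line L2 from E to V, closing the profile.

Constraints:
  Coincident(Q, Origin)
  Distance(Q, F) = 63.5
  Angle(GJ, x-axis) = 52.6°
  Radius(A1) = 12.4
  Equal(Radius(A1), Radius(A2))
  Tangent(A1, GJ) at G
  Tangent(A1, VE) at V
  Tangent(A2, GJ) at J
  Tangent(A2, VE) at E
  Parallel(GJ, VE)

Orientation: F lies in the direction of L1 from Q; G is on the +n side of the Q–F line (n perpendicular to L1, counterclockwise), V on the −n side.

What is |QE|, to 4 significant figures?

64.70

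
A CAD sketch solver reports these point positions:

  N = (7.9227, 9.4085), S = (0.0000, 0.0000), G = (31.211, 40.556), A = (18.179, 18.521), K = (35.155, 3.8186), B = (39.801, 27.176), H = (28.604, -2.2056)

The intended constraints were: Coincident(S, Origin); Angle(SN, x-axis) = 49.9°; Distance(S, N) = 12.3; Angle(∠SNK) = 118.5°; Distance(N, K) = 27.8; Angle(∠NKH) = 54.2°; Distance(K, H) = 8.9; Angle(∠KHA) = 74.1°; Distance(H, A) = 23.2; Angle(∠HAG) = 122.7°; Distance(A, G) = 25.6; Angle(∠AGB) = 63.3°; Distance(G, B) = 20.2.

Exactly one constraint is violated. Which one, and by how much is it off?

Distance(G, B) = 20.2 — off by 4.30.

S = (0.00, 0.00) ✓; SN at 49.90° ✓; |SN| = 12.30 ✓; ∠SNK = 118.5° ✓; |NK| = 27.80 ✓; ∠NKH = 54.20° ✓; |KH| = 8.900 ✓; ∠KHA = 74.10° ✓; |HA| = 23.20 ✓; ∠HAG = 122.7° ✓; |AG| = 25.60 ✓; ∠AGB = 63.30° ✓; |GB| = 15.90 ✗.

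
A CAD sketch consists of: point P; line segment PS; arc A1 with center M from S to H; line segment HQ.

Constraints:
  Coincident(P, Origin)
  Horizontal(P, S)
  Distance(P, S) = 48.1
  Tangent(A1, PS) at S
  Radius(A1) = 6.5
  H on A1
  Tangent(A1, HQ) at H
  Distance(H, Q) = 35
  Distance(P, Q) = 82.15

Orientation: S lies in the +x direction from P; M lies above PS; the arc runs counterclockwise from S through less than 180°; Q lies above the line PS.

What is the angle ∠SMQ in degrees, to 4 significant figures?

122.9°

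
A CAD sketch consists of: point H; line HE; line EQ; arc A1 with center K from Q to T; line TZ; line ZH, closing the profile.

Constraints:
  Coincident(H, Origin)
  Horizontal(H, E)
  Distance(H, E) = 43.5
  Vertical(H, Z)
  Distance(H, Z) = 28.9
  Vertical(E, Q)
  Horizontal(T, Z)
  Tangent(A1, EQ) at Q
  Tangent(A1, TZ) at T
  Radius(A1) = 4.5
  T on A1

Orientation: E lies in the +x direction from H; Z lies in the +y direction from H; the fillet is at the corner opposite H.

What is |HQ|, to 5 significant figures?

49.876

H is at the origin; HE is horizontal with |HE| = 43.5 and E on the +x side, so E = (43.500, 0.0000). H and Z share the same x with |HZ| = 28.9 and Z on the +y side, so Z = (0.0000, 28.900). The virtual corner opposite H is at (43.500, 28.900). A1 meets EQ tangentially, so KQ is at right angles to EQ and the tangent condition forces KT to be normal to TZ, with radius 4.5, so the center K sits 4.5 in from both sides at K = (39.000, 24.400). That places the tangent points at Q = (43.500, 24.400) on EQ and T = (39.000, 28.900) on TZ. Then |HQ| = |Q − H| = 49.876.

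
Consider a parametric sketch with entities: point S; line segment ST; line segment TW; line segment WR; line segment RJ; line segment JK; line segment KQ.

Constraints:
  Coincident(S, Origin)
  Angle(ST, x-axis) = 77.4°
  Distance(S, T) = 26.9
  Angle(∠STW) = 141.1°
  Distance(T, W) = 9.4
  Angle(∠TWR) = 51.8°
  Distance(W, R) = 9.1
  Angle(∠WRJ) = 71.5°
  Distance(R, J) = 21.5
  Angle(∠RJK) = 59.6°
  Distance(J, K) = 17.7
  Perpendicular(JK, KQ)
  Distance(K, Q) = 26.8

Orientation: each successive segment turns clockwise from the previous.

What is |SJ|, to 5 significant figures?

30.568

S is at the origin; ST runs at 77.4° with length 26.9, so T = (5.8681, 26.252). ∠STW = 141.1° gives TW at 38.500° from the x-axis; with |TW| = 9.4, W = (13.225, 32.104). ∠TWR = 51.8° gives WR at -89.700° from the x-axis; with |WR| = 9.1, R = (13.272, 23.004). ∠WRJ = 71.5° gives RJ at 161.80° from the x-axis; with |RJ| = 21.5, J = (-7.1522, 29.719). Then |SJ| = |J − S| = 30.568.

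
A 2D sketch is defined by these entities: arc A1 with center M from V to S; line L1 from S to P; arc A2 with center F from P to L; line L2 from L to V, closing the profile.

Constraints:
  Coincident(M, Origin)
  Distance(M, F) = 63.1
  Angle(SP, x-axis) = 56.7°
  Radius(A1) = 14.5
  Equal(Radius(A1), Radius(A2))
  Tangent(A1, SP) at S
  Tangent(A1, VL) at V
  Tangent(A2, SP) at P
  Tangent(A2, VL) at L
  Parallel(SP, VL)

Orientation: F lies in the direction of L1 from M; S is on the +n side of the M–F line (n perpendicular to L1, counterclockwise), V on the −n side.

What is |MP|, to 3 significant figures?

64.7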